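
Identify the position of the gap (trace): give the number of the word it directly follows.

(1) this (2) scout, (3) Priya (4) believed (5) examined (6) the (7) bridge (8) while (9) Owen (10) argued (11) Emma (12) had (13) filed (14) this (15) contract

4

The displaced element is "this scout" (word 2).
It is linked across 1 clause boundary (Ø).
It functions as the subject of "examined", so the gap sits immediately after word 4 ("believed").
Base order: Priya believed this scout examined the bridge while Owen argued Emma had filed this contract.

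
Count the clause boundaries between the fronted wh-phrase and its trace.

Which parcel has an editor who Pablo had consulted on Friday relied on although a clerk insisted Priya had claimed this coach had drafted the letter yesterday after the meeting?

0

"which parcel" originates inside the matrix clause — no clause boundary is crossed.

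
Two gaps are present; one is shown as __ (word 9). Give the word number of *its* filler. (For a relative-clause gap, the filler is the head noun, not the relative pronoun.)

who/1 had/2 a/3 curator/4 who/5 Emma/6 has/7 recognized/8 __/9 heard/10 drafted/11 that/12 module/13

The marked gap is inside the relative clause, the direct object of "recognized".
Its filler is the head noun "curator" (via "who"), at word 4.
(The other dependency links word 1 to a gap after word 10.)

4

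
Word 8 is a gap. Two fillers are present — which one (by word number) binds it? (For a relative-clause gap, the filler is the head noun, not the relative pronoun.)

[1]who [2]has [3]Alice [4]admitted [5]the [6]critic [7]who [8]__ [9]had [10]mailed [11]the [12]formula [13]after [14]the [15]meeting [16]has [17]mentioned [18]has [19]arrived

The marked gap is inside the relative clause, the subject of "mailed".
Its filler is the head noun "critic" (via "who"), at word 6.
(The other dependency links word 1 to a gap after word 17.)

6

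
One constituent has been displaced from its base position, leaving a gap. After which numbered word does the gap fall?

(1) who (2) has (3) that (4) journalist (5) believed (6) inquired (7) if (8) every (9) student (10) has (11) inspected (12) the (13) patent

5

The displaced element is "who" (word 1).
It is linked across 1 clause boundary (Ø).
It functions as the subject of "inquired", so the gap sits immediately after word 5 ("believed").
Base order: That journalist has believed that who inquired if every student has inspected the patent.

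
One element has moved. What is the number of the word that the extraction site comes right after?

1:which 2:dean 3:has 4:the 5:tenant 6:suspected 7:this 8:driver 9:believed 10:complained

9

The displaced element is "which dean" (word 2).
It is linked across 2 clause boundaries (Ø → Ø).
It functions as the subject of "complained", so the gap sits immediately after word 9 ("believed").
Base order: The tenant has suspected this driver believed that which dean complained.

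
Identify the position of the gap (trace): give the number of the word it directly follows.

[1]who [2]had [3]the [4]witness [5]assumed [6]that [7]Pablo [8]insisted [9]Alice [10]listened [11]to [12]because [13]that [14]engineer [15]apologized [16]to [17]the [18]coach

The displaced element is "who" (word 1).
It is linked across 2 clause boundaries (that → Ø).
It functions as the object of the preposition "to" of "listened", so the gap sits immediately after word 11 ("to").
Base order: The witness had assumed that Pablo insisted Alice listened to who because that engineer apologized to the coach.

11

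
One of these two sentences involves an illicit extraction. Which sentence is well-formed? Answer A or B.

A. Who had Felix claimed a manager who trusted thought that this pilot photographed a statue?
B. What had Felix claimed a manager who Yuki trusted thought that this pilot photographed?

In A, the wh-phrase is extracted from inside a complex-NP island (relative clause) (introduced by "who"), which blocks movement.
In B, the extraction path crosses only that-complement boundaries, which are transparent.
So B is grammatical.

B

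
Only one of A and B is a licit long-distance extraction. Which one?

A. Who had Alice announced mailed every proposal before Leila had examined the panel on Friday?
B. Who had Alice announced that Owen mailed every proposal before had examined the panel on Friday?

In B, the wh-phrase is extracted from inside an adjunct island (introduced by "before"), which blocks movement.
In A, the extraction path crosses only that-complement boundaries, which are transparent.
So A is grammatical.

A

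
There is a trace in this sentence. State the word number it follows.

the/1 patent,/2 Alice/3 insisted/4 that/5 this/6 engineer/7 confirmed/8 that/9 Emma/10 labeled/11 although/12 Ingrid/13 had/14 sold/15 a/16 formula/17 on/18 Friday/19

11

The displaced element is "the patent" (word 2).
It is linked across 2 clause boundaries (that → that).
It functions as the direct object of "labeled", so the gap sits immediately after word 11 ("labeled").
Base order: Alice insisted that this engineer confirmed that Emma labeled the patent although Ingrid had sold a formula on Friday.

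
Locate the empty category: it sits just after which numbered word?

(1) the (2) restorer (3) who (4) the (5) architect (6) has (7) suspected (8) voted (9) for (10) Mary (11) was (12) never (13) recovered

7

The displaced element is "the restorer" (word 2).
It is linked across 1 clause boundary (Ø).
It functions as the subject of "voted", so the gap sits immediately after word 7 ("suspected").
Base order: The architect has suspected that the restorer voted for Mary.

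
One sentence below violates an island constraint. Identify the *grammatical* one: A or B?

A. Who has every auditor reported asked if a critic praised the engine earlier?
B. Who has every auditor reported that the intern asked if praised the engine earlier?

In B, the wh-phrase is extracted from inside a wh-island (introduced by "if"), which blocks movement.
In A, the extraction path crosses only that-complement boundaries, which are transparent.
So A is grammatical.

A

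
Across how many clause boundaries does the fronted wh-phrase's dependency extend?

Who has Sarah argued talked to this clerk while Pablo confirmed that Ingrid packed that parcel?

"who" is extracted from the subject of "talked".
Boundaries crossed, outermost first: [Ø] — 1 in total.

1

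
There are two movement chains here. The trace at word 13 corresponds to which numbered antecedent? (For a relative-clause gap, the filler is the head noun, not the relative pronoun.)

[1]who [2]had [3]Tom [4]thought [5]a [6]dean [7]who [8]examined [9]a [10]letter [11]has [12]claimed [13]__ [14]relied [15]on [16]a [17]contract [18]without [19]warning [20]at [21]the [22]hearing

1

The marked gap is the subject of "relied".
Its filler is the fronted wh-phrase "who", at word 1.
(The other dependency links word 6 to a gap after word 7.)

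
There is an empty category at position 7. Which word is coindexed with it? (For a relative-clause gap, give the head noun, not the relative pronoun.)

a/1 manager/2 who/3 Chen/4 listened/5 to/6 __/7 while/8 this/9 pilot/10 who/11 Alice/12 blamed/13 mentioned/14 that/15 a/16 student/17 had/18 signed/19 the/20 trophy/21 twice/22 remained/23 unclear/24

The gap at 7 is the prepositional object of "listened", inside a relative clause.
The relative pronoun is "who" (word 3); it is bound by the head noun immediately before it.
Its filler is the head noun "manager", at word 2.

2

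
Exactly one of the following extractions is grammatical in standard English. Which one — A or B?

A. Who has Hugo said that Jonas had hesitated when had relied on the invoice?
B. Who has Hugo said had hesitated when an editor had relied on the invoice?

B

In A, the wh-phrase is extracted from inside an adjunct island (introduced by "when"), which blocks movement.
In B, the extraction path crosses only that-complement boundaries, which are transparent.
So B is grammatical.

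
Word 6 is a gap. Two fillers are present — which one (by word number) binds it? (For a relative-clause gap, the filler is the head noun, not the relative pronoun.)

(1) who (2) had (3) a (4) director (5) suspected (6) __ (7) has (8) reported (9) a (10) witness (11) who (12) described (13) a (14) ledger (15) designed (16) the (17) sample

The marked gap is the subject of "reported".
Its filler is the fronted wh-phrase "who", at word 1.
(The other dependency links word 10 to a gap after word 11.)

1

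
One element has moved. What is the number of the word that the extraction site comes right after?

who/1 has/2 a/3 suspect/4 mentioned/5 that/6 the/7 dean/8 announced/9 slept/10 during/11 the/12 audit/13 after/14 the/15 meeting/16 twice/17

9

The displaced element is "who" (word 1).
It is linked across 2 clause boundaries (that → Ø).
It functions as the subject of "slept", so the gap sits immediately after word 9 ("announced").
Base order: A suspect has mentioned that the dean announced that who slept during the audit after the meeting twice.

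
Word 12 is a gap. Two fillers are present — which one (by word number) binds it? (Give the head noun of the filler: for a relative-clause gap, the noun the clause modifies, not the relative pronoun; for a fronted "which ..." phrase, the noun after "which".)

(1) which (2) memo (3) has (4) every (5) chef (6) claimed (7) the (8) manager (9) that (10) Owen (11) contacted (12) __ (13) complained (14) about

8

The marked gap is inside the relative clause, the direct object of "contacted".
Its filler is the head noun "manager" (via "that"), at word 8.
(The other dependency links word 2 to a gap after word 14.)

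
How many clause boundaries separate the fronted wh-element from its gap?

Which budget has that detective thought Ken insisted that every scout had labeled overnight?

2

"which budget" is extracted from the object of "labeled".
Boundaries crossed, outermost first: [Ø], [that] — 2 in total.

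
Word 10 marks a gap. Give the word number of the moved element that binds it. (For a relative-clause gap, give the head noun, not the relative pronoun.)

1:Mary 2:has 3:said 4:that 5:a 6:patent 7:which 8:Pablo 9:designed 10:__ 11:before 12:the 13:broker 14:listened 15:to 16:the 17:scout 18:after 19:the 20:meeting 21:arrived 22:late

6

The gap at 10 is the object of "designed", inside a relative clause.
The relative pronoun is "which" (word 7); it is bound by the head noun immediately before it.
Its filler is the head noun "patent", at word 6.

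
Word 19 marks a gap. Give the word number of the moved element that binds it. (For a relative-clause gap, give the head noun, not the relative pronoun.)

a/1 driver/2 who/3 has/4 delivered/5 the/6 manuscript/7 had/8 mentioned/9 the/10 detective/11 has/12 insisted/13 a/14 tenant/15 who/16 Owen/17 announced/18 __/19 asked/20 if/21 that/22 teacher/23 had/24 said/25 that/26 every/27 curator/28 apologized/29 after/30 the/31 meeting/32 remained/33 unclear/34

15

The gap at 19 is the subject of "asked", inside a relative clause.
The relative pronoun is "who" (word 16); it is bound by the head noun immediately before it.
Its filler is the head noun "tenant", at word 15.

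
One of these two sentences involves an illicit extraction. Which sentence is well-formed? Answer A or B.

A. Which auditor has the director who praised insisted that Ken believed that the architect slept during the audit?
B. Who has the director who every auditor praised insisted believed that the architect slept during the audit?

B

In A, the wh-phrase is extracted from inside a complex-NP island (relative clause) (introduced by "who"), which blocks movement.
In B, the extraction path crosses only that-complement boundaries, which are transparent.
So B is grammatical.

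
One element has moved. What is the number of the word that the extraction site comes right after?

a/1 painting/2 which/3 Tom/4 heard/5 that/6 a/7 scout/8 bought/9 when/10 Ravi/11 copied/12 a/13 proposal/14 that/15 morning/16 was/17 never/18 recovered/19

9

The displaced element is "a painting" (word 2).
It is linked across 1 clause boundary (that).
It functions as the direct object of "bought", so the gap sits immediately after word 9 ("bought").
Base order: Tom heard that a scout bought a painting when Ravi copied a proposal that morning.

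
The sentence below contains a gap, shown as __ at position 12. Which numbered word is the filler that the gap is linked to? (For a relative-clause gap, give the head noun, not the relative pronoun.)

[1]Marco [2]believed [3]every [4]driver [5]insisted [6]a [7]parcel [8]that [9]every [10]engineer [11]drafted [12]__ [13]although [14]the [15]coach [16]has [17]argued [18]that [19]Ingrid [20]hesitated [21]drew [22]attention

7

The gap at 12 is the object of "drafted", inside a relative clause.
The relative pronoun is "that" (word 8); it is bound by the head noun immediately before it.
Its filler is the head noun "parcel", at word 7.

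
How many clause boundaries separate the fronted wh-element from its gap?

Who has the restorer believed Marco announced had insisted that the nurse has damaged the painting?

"who" is extracted from the subject of "insisted".
Boundaries crossed, outermost first: [Ø], [Ø] — 2 in total.

2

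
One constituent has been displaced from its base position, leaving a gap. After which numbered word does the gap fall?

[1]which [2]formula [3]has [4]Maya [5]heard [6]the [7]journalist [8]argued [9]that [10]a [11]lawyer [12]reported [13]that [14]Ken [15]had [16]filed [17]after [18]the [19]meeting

The displaced element is "which formula" (word 2).
It is linked across 3 clause boundaries (Ø → that → that).
It functions as the direct object of "filed", so the gap sits immediately after word 16 ("filed").
Base order: Maya has heard the journalist argued that a lawyer reported that Ken had filed which formula after the meeting.

16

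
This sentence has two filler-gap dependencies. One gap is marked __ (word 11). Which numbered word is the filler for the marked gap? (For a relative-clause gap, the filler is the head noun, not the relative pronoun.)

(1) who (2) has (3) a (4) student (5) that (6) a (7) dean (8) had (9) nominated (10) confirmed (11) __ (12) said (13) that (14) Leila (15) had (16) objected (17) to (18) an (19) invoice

The marked gap is the subject of "said".
Its filler is the fronted wh-phrase "who", at word 1.
(The other dependency links word 4 to a gap after word 9.)

1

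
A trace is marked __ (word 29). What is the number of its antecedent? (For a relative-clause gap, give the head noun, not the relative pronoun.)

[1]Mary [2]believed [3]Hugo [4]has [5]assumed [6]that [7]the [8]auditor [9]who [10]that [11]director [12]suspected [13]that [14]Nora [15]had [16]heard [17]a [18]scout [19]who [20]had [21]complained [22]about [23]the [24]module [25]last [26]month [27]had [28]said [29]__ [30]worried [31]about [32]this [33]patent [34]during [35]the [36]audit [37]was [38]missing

The gap at 29 is the subject of "worried", inside a relative clause.
The relative pronoun is "who" (word 9); it is bound by the head noun immediately before it.
Its filler is the head noun "auditor", at word 8.

8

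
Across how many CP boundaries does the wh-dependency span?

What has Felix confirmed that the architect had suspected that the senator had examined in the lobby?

2

"what" is extracted from the object of "examined".
Boundaries crossed, outermost first: [that], [that] — 2 in total.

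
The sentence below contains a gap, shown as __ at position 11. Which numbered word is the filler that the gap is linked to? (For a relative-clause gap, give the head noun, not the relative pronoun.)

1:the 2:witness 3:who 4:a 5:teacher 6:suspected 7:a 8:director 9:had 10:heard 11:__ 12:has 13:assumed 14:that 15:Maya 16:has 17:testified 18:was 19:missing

The gap at 11 is the subject of "assumed", inside a relative clause.
The relative pronoun is "who" (word 3); it is bound by the head noun immediately before it.
Its filler is the head noun "witness", at word 2.

2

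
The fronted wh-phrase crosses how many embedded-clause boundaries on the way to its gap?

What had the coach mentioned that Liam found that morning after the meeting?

1

"what" is extracted from the object of "found".
Boundaries crossed, outermost first: [that] — 1 in total.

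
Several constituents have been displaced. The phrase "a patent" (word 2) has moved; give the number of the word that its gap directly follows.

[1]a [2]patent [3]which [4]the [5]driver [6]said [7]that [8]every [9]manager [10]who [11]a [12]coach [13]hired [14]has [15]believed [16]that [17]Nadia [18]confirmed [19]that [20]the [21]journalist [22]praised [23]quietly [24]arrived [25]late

22

The displaced element is "a patent" (word 2).
It is linked across 3 clause boundaries (that → that → that).
It functions as the direct object of "praised", so the gap sits immediately after word 22 ("praised").
Base order: The driver said that every manager who a coach hired has believed that Nadia confirmed that the journalist praised a patent quietly.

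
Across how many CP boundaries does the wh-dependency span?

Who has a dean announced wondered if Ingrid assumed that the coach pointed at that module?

1

"who" is extracted from the subject of "wondered".
Boundaries crossed, outermost first: [Ø] — 1 in total.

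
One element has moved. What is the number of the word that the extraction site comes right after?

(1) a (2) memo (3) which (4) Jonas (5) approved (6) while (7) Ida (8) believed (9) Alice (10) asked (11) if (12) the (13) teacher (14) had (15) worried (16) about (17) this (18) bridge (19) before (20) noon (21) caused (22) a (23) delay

The displaced element is "a memo" (word 2).
It functions as the direct object of "approved", so the gap sits immediately after word 5 ("approved").
Base order: Jonas approved a memo while Ida believed Alice asked if the teacher had worried about this bridge before noon.

5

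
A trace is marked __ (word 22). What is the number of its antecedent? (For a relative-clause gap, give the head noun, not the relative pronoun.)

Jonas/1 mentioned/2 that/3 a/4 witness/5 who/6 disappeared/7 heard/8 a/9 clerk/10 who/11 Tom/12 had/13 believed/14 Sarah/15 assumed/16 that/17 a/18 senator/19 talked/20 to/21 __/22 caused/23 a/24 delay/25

10

The gap at 22 is the prepositional object of "talked", inside a relative clause.
The relative pronoun is "who" (word 11); it is bound by the head noun immediately before it.
Its filler is the head noun "clerk", at word 10.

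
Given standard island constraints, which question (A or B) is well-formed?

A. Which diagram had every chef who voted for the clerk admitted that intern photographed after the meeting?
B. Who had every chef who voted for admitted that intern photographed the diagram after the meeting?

A

In B, the wh-phrase is extracted from inside a complex-NP island (relative clause) (introduced by "who"), which blocks movement.
In A, the extraction path crosses only that-complement boundaries, which are transparent.
So A is grammatical.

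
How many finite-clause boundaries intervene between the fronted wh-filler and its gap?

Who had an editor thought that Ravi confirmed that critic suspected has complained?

3

"who" is extracted from the subject of "complained".
Boundaries crossed, outermost first: [that], [Ø], [Ø] — 3 in total.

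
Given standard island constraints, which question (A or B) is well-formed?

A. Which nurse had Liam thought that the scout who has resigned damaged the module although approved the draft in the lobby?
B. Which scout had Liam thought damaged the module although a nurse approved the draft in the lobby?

In A, the wh-phrase is extracted from inside an adjunct island (introduced by "although"), which blocks movement.
In B, the extraction path crosses only that-complement boundaries, which are transparent.
So B is grammatical.

B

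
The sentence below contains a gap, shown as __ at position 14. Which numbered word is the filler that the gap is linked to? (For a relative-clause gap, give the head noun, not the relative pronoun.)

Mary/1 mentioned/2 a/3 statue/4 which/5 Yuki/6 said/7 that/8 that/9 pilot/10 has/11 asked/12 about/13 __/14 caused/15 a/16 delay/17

4

The gap at 14 is the prepositional object of "asked", inside a relative clause.
The relative pronoun is "which" (word 5); it is bound by the head noun immediately before it.
Its filler is the head noun "statue", at word 4.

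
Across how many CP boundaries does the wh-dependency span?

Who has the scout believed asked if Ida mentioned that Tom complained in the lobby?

"who" is extracted from the subject of "asked".
Boundaries crossed, outermost first: [Ø] — 1 in total.

1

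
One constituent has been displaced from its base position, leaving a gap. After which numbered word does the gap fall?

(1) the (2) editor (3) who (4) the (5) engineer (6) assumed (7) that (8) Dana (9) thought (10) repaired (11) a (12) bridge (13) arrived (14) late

9

The displaced element is "the editor" (word 2).
It is linked across 2 clause boundaries (that → Ø).
It functions as the subject of "repaired", so the gap sits immediately after word 9 ("thought").
Base order: The engineer assumed that Dana thought that the editor repaired a bridge.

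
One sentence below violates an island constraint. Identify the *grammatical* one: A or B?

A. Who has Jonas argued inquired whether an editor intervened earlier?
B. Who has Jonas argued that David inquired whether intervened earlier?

In B, the wh-phrase is extracted from inside a wh-island (introduced by "whether"), which blocks movement.
In A, the extraction path crosses only that-complement boundaries, which are transparent.
So A is grammatical.

A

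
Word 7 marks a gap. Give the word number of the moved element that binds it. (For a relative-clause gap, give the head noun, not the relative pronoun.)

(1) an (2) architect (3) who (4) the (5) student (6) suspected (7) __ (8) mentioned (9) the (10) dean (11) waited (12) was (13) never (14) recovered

The gap at 7 is the subject of "mentioned", inside a relative clause.
The relative pronoun is "who" (word 3); it is bound by the head noun immediately before it.
Its filler is the head noun "architect", at word 2.

2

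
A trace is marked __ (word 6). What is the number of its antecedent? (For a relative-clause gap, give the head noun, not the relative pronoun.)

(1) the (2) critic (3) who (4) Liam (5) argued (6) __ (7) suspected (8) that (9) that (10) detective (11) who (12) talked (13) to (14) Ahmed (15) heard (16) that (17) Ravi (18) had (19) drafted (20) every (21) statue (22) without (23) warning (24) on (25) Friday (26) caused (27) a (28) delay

2

The gap at 6 is the subject of "suspected", inside a relative clause.
The relative pronoun is "who" (word 3); it is bound by the head noun immediately before it.
Its filler is the head noun "critic", at word 2.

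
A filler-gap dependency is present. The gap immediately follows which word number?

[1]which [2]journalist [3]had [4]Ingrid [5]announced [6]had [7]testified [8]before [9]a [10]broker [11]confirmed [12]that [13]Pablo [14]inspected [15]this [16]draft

The displaced element is "which journalist" (word 2).
It is linked across 1 clause boundary (Ø).
It functions as the subject of "testified", so the gap sits immediately after word 5 ("announced").
Base order: Ingrid had announced that which journalist had testified before a broker confirmed that Pablo inspected this draft.

5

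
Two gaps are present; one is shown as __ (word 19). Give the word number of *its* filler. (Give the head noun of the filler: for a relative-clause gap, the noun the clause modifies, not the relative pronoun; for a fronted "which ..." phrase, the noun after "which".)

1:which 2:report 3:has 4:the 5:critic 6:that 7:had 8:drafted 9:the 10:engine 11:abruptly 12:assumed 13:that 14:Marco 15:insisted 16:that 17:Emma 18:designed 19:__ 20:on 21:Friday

2

The marked gap is the direct object of "designed".
Its filler is the fronted wh-phrase "which report", at word 2.
(The other dependency links word 5 to a gap after word 6.)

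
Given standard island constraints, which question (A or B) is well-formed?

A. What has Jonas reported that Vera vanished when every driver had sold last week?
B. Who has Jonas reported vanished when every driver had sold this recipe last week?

In A, the wh-phrase is extracted from inside an adjunct island (introduced by "when"), which blocks movement.
In B, the extraction path crosses only that-complement boundaries, which are transparent.
So B is grammatical.

B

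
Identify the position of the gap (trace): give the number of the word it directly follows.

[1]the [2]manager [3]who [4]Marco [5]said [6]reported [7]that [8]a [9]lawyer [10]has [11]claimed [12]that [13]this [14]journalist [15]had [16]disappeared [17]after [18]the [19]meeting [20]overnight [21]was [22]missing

The displaced element is "the manager" (word 2).
It is linked across 1 clause boundary (Ø).
It functions as the subject of "reported", so the gap sits immediately after word 5 ("said").
Base order: Marco said that the manager reported that a lawyer has claimed that this journalist had disappeared after the meeting overnight.

5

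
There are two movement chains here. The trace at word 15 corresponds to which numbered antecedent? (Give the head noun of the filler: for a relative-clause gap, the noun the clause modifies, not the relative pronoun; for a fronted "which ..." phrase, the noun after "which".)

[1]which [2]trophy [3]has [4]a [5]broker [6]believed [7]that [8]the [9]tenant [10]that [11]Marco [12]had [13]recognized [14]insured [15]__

The marked gap is the direct object of "insured".
Its filler is the fronted wh-phrase "which trophy", at word 2.
(The other dependency links word 9 to a gap after word 13.)

2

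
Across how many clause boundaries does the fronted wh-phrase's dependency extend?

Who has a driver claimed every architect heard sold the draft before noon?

2

"who" is extracted from the subject of "sold".
Boundaries crossed, outermost first: [Ø], [Ø] — 2 in total.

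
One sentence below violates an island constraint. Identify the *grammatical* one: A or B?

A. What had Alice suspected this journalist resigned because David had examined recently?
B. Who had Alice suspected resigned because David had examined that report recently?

B

In A, the wh-phrase is extracted from inside an adjunct island (introduced by "because"), which blocks movement.
In B, the extraction path crosses only that-complement boundaries, which are transparent.
So B is grammatical.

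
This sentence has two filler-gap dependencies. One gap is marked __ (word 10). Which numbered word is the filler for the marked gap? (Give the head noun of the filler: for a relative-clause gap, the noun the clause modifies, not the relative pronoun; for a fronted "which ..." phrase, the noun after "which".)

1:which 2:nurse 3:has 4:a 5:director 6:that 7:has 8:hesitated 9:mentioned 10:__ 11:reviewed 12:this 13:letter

The marked gap is the subject of "reviewed".
Its filler is the fronted wh-phrase "which nurse", at word 2.
(The other dependency links word 5 to a gap after word 6.)

2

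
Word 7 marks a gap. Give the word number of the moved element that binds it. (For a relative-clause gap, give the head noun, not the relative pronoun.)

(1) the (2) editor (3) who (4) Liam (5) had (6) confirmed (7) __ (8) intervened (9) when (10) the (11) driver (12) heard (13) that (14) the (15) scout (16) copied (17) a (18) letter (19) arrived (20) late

The gap at 7 is the subject of "intervened", inside a relative clause.
The relative pronoun is "who" (word 3); it is bound by the head noun immediately before it.
Its filler is the head noun "editor", at word 2.

2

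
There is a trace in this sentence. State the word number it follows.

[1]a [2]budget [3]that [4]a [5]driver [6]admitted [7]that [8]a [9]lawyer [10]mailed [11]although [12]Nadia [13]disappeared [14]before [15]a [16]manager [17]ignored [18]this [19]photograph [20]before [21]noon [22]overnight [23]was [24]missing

10

The displaced element is "a budget" (word 2).
It is linked across 1 clause boundary (that).
It functions as the direct object of "mailed", so the gap sits immediately after word 10 ("mailed").
Base order: A driver admitted that a lawyer mailed a budget although Nadia disappeared before a manager ignored this photograph before noon overnight.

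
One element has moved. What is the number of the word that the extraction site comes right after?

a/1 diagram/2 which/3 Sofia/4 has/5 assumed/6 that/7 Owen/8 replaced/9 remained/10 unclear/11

The displaced element is "a diagram" (word 2).
It is linked across 1 clause boundary (that).
It functions as the direct object of "replaced", so the gap sits immediately after word 9 ("replaced").
Base order: Sofia has assumed that Owen replaced a diagram.

9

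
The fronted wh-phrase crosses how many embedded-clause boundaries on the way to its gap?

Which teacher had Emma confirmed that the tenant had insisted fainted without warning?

"which teacher" is extracted from the subject of "fainted".
Boundaries crossed, outermost first: [that], [Ø] — 2 in total.

2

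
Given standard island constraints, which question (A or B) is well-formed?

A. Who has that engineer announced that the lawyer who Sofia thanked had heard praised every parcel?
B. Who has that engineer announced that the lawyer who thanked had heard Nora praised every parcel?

A

In B, the wh-phrase is extracted from inside a complex-NP island (relative clause) (introduced by "who"), which blocks movement.
In A, the extraction path crosses only that-complement boundaries, which are transparent.
So A is grammatical.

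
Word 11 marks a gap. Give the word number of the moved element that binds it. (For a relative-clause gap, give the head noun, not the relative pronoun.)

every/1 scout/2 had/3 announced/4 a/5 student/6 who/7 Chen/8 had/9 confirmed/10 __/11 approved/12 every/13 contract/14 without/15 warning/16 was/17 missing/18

The gap at 11 is the subject of "approved", inside a relative clause.
The relative pronoun is "who" (word 7); it is bound by the head noun immediately before it.
Its filler is the head noun "student", at word 6.

6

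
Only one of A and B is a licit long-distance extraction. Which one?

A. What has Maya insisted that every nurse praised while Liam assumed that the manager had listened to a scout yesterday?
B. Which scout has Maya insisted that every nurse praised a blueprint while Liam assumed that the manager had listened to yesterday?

In B, the wh-phrase is extracted from inside an adjunct island (introduced by "while"), which blocks movement.
In A, the extraction path crosses only that-complement boundaries, which are transparent.
So A is grammatical.

A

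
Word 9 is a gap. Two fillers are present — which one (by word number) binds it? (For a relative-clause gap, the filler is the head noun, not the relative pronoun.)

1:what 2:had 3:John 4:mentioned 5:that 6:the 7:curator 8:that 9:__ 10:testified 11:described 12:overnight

The marked gap is inside the relative clause, the subject of "testified".
Its filler is the head noun "curator" (via "that"), at word 7.
(The other dependency links word 1 to a gap after word 11.)

7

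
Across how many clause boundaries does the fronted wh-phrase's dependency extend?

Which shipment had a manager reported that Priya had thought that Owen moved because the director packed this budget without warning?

2

"which shipment" is extracted from the object of "moved".
Boundaries crossed, outermost first: [that], [that] — 2 in total.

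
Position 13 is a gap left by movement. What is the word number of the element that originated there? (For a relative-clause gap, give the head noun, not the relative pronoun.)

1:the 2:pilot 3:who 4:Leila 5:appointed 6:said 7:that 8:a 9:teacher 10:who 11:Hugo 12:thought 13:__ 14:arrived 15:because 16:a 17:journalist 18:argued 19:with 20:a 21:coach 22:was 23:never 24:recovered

The gap at 13 is the subject of "arrived", inside a relative clause.
The relative pronoun is "who" (word 10); it is bound by the head noun immediately before it.
Its filler is the head noun "teacher", at word 9.

9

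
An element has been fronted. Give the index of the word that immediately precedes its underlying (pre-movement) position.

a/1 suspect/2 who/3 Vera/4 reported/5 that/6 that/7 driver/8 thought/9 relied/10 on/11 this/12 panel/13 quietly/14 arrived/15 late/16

The displaced element is "a suspect" (word 2).
It is linked across 2 clause boundaries (that → Ø).
It functions as the subject of "relied", so the gap sits immediately after word 9 ("thought").
Base order: Vera reported that that driver thought a suspect relied on this panel quietly.

9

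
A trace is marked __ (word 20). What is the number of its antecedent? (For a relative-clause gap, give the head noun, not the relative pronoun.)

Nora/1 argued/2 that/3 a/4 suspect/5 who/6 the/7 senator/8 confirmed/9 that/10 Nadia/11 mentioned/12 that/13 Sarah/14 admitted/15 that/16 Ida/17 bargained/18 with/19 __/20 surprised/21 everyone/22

The gap at 20 is the prepositional object of "bargained", inside a relative clause.
The relative pronoun is "who" (word 6); it is bound by the head noun immediately before it.
Its filler is the head noun "suspect", at word 5.

5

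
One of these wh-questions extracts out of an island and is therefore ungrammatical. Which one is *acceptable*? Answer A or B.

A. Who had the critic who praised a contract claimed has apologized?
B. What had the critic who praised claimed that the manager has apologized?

A

In B, the wh-phrase is extracted from inside a complex-NP island (relative clause) (introduced by "who"), which blocks movement.
In A, the extraction path crosses only that-complement boundaries, which are transparent.
So A is grammatical.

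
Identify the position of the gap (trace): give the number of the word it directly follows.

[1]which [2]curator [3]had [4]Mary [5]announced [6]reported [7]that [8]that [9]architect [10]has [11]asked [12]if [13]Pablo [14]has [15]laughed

5

The displaced element is "which curator" (word 2).
It is linked across 1 clause boundary (Ø).
It functions as the subject of "reported", so the gap sits immediately after word 5 ("announced").
Base order: Mary had announced which curator reported that that architect has asked if Pablo has laughed.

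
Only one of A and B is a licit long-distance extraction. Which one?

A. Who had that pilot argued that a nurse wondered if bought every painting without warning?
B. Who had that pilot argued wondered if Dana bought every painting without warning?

In A, the wh-phrase is extracted from inside a wh-island (introduced by "if"), which blocks movement.
In B, the extraction path crosses only that-complement boundaries, which are transparent.
So B is grammatical.

B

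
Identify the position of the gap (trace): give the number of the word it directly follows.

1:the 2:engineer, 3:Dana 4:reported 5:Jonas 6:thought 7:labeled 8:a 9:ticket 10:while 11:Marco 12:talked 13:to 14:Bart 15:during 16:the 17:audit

The displaced element is "the engineer" (word 2).
It is linked across 2 clause boundaries (Ø → Ø).
It functions as the subject of "labeled", so the gap sits immediately after word 6 ("thought").
Base order: Dana reported Jonas thought the engineer labeled a ticket while Marco talked to Bart during the audit.

6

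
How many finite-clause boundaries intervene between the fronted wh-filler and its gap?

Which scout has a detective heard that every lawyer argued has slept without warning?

"which scout" is extracted from the subject of "slept".
Boundaries crossed, outermost first: [that], [Ø] — 2 in total.

2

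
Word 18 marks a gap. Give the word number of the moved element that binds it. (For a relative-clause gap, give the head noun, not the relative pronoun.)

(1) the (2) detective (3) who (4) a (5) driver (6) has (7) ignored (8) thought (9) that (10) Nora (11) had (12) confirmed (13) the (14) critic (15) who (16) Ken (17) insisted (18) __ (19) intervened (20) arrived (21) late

14

The gap at 18 is the subject of "intervened", inside a relative clause.
The relative pronoun is "who" (word 15); it is bound by the head noun immediately before it.
Its filler is the head noun "critic", at word 14.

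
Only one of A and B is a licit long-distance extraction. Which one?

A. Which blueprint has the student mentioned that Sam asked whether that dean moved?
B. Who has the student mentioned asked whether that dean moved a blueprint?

B

In A, the wh-phrase is extracted from inside a wh-island (introduced by "whether"), which blocks movement.
In B, the extraction path crosses only that-complement boundaries, which are transparent.
So B is grammatical.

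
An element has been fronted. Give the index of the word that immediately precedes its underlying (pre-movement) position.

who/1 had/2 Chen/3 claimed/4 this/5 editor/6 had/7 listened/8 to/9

9

The displaced element is "who" (word 1).
It is linked across 1 clause boundary (Ø).
It functions as the object of the preposition "to" of "listened", so the gap sits immediately after word 9 ("to").
Base order: Chen had claimed this editor had listened to who.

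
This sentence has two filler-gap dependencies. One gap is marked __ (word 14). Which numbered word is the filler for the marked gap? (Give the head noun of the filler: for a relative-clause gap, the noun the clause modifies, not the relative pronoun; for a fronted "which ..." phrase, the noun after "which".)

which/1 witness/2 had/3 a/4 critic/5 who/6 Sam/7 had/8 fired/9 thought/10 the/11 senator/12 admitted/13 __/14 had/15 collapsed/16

2

The marked gap is the subject of "collapsed".
Its filler is the fronted wh-phrase "which witness", at word 2.
(The other dependency links word 5 to a gap after word 9.)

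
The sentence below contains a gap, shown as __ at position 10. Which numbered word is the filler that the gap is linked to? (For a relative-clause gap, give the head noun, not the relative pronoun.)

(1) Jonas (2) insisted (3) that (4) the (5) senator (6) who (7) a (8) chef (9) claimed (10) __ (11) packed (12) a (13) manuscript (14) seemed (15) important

5

The gap at 10 is the subject of "packed", inside a relative clause.
The relative pronoun is "who" (word 6); it is bound by the head noun immediately before it.
Its filler is the head noun "senator", at word 5.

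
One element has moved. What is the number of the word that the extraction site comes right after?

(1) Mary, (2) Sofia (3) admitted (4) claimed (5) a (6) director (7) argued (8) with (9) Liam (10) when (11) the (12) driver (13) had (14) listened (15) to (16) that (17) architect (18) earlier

3

The displaced element is "Mary" (word 1).
It is linked across 1 clause boundary (Ø).
It functions as the subject of "claimed", so the gap sits immediately after word 3 ("admitted").
Base order: Sofia admitted that Mary claimed a director argued with Liam when the driver had listened to that architect earlier.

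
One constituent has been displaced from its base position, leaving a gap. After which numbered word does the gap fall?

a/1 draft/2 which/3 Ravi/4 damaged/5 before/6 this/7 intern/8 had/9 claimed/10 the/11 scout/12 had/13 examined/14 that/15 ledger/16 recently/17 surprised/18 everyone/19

The displaced element is "a draft" (word 2).
It functions as the direct object of "damaged", so the gap sits immediately after word 5 ("damaged").
Base order: Ravi damaged a draft before this intern had claimed the scout had examined that ledger recently.

5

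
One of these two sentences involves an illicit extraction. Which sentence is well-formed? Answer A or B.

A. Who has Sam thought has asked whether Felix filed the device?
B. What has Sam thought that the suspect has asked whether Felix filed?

In B, the wh-phrase is extracted from inside a wh-island (introduced by "whether"), which blocks movement.
In A, the extraction path crosses only that-complement boundaries, which are transparent.
So A is grammatical.

A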